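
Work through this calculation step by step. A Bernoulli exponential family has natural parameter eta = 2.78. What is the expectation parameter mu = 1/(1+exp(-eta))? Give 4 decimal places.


Dual coordinate (expectation parameter) for Bernoulli:
mu = 1/(1+exp(-eta)).
eta = 2.78.
exp(-eta) = exp(-2.78) = 0.062039.
mu = 1/(1+0.062039) = 0.9416

0.9416


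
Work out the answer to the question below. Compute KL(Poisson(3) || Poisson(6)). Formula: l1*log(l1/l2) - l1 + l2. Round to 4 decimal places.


KL divergence for Poisson:
KL = l1*log(l1/l2) - l1 + l2.
l1 = 3, l2 = 6.
log(3/6) = -0.693147.
l1*log(l1/l2) = 3 * -0.693147 = -2.079442.
KL = -2.079442 - 3 + 6 = 0.9206

0.9206


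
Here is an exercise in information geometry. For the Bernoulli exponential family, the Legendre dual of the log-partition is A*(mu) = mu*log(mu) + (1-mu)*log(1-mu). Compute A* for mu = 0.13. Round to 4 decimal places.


Legendre transform for Bernoulli:
A*(mu) = mu*log(mu) + (1-mu)*log(1-mu).
mu = 0.13, 1-mu = 0.87.
mu*log(mu) = 0.13*log(0.13) = -0.265229.
(1-mu)*log(1-mu) = 0.87*log(0.87) = -0.121158.
A* = -0.265229 + -0.121158 = -0.3864

-0.3864


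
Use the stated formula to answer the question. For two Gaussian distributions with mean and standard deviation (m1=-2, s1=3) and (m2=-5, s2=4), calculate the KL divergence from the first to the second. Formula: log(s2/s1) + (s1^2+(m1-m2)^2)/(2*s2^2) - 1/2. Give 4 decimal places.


KL divergence between normal distributions:
KL = log(s2/s1) + (s1^2 + (m1-m2)^2)/(2*s2^2) - 1/2.
log(4/3) = 0.287682.
(3^2 + (-2--5)^2)/(2*4^2) = (9 + 9)/32 = 0.5625.
KL = 0.287682 + 0.5625 - 0.5 = 0.3502

0.3502


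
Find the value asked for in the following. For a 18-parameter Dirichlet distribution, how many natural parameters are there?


Exponential family dimension calculation:
Dirichlet with 18 components has 18 natural parameters.

18


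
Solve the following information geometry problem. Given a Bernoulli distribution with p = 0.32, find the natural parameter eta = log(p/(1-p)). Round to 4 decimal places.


Natural parameter for Bernoulli: eta = log(p/(1-p)).
p = 0.32, 1-p = 0.68.
p/(1-p) = 0.470588.
eta = log(0.470588) = -0.7538

-0.7538


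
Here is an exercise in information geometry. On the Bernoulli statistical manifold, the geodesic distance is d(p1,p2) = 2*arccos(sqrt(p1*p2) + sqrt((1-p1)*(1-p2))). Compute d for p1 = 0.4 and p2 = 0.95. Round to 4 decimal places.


Geodesic distance on Bernoulli manifold:
d(p1,p2) = 2*arccos(sqrt(p1*p2) + sqrt((1-p1)*(1-p2))).
sqrt(p1*p2) = sqrt(0.4*0.95) = 0.616441.
sqrt((1-p1)*(1-p2)) = sqrt(0.6*0.05) = 0.173205.
arg = 0.616441 + 0.173205 = 0.789646.
d = 2*arccos(0.789646) = 1.3211

1.3211


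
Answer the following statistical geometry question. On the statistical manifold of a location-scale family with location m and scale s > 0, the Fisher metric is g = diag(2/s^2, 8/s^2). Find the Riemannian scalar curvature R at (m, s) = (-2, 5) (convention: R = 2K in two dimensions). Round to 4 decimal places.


The metric has the form g = (A dm^2 + B ds^2)/s^2 with A = 2, B = 8.
Substitute u = sqrt(A/B)*m: g = B*(du^2 + ds^2)/s^2, i.e. B times the
Poincare upper half-plane metric, which has constant Gaussian curvature -1.
Scaling a 2D metric by a constant c divides the Gaussian curvature by c,
so K = -1/B = -1/(8) = -0.1250 everywhere (the point (m, s) = (-2, 5) is irrelevant:
the curvature is constant).
Scalar curvature in dimension 2: R = 2K = -2/(8) = -0.2500.

-0.2500


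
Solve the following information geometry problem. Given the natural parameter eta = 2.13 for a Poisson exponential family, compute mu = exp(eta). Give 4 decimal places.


Expectation parameter for Poisson exponential family:
mu = exp(eta).
eta = 2.13.
mu = exp(2.13) = 8.4149

8.4149


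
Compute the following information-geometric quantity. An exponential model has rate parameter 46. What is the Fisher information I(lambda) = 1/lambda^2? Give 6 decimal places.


Fisher information for exponential: I(lambda) = 1/lambda^2.
lambda = 46, lambda^2 = 2116.
I = 1/2116 = 0.000473

0.000473


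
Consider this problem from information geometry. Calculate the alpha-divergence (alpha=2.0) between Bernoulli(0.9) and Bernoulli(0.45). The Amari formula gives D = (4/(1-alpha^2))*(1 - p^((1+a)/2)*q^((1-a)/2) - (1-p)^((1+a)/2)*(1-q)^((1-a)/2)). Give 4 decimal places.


Amari alpha-divergence:
D = (4/(1-alpha^2))*(1 - p^((1+a)/2)*q^((1-a)/2) - (1-p)^((1+a)/2)*(1-q)^((1-a)/2)).
alpha = 2.0, p = 0.9, q = 0.45.
e1 = (1+alpha)/2 = 1.5, e2 = (1-alpha)/2 = -0.5.
t1 = p^e1 * q^e2 = 0.9^1.5 * 0.45^-0.5 = 1.272792.
t2 = (1-p)^e1 * (1-q)^e2 = 0.1^1.5 * 0.55^-0.5 = 0.04264.
4/(1-alpha^2) = -1.333333.
D = -1.333333*(1 - 1.272792 - 0.04264) = 0.4206

0.4206


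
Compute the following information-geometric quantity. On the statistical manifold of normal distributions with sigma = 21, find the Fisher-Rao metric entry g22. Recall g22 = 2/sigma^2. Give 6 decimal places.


For the 2-parameter normal family, the Fisher metric has:
  g11 = 1/sigma^2, g22 = 2/sigma^2.
sigma = 21, sigma^2 = 441.
g22 = 0.004535

0.004535


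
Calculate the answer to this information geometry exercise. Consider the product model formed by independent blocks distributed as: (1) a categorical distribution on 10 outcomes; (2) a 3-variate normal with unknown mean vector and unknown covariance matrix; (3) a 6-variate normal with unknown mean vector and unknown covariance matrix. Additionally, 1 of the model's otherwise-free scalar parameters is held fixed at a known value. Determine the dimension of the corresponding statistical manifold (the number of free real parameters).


The dimension of a statistical manifold equals the number of free
(independent) real parameters of the model. For a product of independent
blocks the parameter counts add.
- categorical on 10 outcomes (probabilities sum to 1): 10-1 = 9.
- 3-variate normal: 3 (mean) + 3*4/2 = 6 (symmetric covariance) = 9.
- 6-variate normal: 6 (mean) + 6*7/2 = 21 (symmetric covariance) = 27.
Total = 9 + 9 + 27 = 45.
1 parameter(s) fixed at known values: 45 - 1 = 44.
Dimension = 44

44


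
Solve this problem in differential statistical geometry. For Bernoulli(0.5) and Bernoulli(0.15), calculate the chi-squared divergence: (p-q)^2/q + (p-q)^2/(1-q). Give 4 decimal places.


Chi-squared divergence between Bernoulli distributions:
chi^2 = (p-q)^2/q + (p-q)^2/(1-q).
p = 0.5, q = 0.15, p-q = 0.35.
(p-q)^2 = 0.1225.
term1 = 0.1225/0.15 = 0.816667.
term2 = 0.1225/0.85 = 0.144118.
chi^2 = 0.816667 + 0.144118 = 0.9608

0.9608


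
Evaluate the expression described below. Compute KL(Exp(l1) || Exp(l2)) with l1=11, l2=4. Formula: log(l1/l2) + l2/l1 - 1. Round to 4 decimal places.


KL divergence for exponential family:
KL = log(l1/l2) + l2/l1 - 1.
log(11/4) = 1.011601.
4/11 = 0.363636.
KL = 1.011601 + 0.363636 - 1 = 0.3752

0.3752


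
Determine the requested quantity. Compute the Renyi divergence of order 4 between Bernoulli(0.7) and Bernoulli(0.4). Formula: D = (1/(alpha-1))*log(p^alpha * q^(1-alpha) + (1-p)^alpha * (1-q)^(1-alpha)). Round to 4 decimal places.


Renyi divergence of order alpha between Bernoulli distributions:
D = (1/(alpha-1))*log(p^alpha * q^(1-alpha) + (1-p)^alpha * (1-q)^(1-alpha)).
alpha = 4, p = 0.7, q = 0.4.
p^alpha * q^(1-alpha) = 0.7^4 * 0.4^-3 = 3.751562.
(1-p)^alpha * (1-q)^(1-alpha) = 0.3^4 * 0.6^-3 = 0.0375.
sum = 3.751562 + 0.0375 = 3.789062.
D = (1/3)*log(3.789062) = 0.4440

0.4440


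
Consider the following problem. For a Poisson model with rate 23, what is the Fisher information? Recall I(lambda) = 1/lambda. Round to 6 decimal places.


Fisher information for Poisson: I(lambda) = 1/lambda.
lambda = 23.
I(lambda) = 1/23 = 0.043478

0.043478


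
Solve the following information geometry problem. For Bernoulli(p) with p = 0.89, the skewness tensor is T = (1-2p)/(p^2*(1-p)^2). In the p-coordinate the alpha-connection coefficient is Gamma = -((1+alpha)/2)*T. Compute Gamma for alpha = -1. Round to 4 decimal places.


Skewness (Amari-Chentsov) tensor: T = (1-2p)/(p^2*(1-p)^2).
p = 0.89, 1-2p = -0.78, p^2 = 0.7921, (1-p)^2 = 0.0121.
T = -0.78/(0.7921 * 0.0121) = -81.382161.
In the p-coordinate, Gamma^(alpha) = Gamma^(0) - (alpha/2)*T with Gamma^(0) = (1/2)*g'(p) = -T/2,
so Gamma^(alpha) = -((1+alpha)/2)*T.
alpha = -1, -(1+alpha)/2 = 0.0.
Gamma = 0.0 * -81.382161 = 0.0000

0.0000


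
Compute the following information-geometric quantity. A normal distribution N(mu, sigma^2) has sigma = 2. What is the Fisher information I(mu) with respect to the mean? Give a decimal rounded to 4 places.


The Fisher information for the mean of a normal distribution is I(mu) = 1/sigma^2.
sigma = 2, so sigma^2 = 4.
I(mu) = 1/4 = 0.2500

0.2500


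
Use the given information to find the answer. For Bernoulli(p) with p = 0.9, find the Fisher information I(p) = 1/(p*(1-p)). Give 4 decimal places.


For Bernoulli(p), Fisher information is I(p) = 1/(p*(1-p)).
p = 0.9, 1-p = 0.1.
p*(1-p) = 0.09.
I(p) = 1/0.09 = 11.1111

11.1111


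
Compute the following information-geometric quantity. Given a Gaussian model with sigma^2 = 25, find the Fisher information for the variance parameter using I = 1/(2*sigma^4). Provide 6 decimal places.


Fisher information for variance: I(sigma^2) = 1/(2*sigma^4).
sigma^2 = 25, so sigma^4 = 625.
I = 1/(2*625) = 1/1250 = 0.000800

0.000800


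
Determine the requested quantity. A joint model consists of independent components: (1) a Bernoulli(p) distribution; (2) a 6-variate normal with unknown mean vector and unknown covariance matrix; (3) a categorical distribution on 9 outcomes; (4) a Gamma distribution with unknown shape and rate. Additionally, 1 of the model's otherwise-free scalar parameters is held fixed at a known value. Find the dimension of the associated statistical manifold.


The dimension of a statistical manifold equals the number of free
(independent) real parameters of the model. For a product of independent
blocks the parameter counts add.
- Bernoulli (p): 1.
- 6-variate normal: 6 (mean) + 6*7/2 = 21 (symmetric covariance) = 27.
- categorical on 9 outcomes (probabilities sum to 1): 9-1 = 8.
- Gamma (shape, rate): 2.
Total = 1 + 27 + 8 + 2 = 38.
1 parameter(s) fixed at known values: 38 - 1 = 37.
Dimension = 37

37


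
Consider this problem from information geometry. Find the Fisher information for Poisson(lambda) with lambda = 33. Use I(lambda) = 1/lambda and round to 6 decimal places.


Fisher information for Poisson: I(lambda) = 1/lambda.
lambda = 33.
I(lambda) = 1/33 = 0.030303

0.030303


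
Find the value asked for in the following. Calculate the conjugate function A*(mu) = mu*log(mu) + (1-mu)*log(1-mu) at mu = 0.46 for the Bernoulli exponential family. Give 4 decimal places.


Legendre transform for Bernoulli:
A*(mu) = mu*log(mu) + (1-mu)*log(1-mu).
mu = 0.46, 1-mu = 0.54.
mu*log(mu) = 0.46*log(0.46) = -0.357203.
(1-mu)*log(1-mu) = 0.54*log(0.54) = -0.332741.
A* = -0.357203 + -0.332741 = -0.6899

-0.6899


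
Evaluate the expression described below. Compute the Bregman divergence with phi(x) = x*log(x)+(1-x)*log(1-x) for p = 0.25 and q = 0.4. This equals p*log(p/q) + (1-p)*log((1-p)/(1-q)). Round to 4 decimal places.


Bregman divergence with negative entropy generator:
D = p*log(p/q) + (1-p)*log((1-p)/(1-q)).
p = 0.25, q = 0.4.
p*log(p/q) = 0.25*log(0.25/0.4) = -0.117501.
(1-p)*log((1-p)/(1-q)) = 0.75*log(0.75/0.6) = 0.167358.
D = -0.117501 + 0.167358 = 0.0499

0.0499


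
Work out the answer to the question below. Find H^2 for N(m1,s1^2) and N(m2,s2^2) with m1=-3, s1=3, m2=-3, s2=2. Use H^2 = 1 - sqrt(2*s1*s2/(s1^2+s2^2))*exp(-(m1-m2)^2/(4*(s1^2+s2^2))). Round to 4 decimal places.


Squared Hellinger distance for Gaussians:
H^2 = 1 - sqrt(2*s1*s2/(s1^2+s2^2)) * exp(-(m1-m2)^2/(4*(s1^2+s2^2))).
s1^2 = 9, s2^2 = 4, s1^2+s2^2 = 13.
sqrt(2*3*2/(13)) = 0.960769.
(m1-m2)^2 = (0)^2 = 0.
exp(-0/(4*13)) = exp(0.0) = 1.0.
H^2 = 1 - 0.960769*1.0 = 0.0392

0.0392


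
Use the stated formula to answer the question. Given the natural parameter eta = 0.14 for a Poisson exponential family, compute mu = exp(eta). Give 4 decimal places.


Expectation parameter for Poisson exponential family:
mu = exp(eta).
eta = 0.14.
mu = exp(0.14) = 1.1503

1.1503


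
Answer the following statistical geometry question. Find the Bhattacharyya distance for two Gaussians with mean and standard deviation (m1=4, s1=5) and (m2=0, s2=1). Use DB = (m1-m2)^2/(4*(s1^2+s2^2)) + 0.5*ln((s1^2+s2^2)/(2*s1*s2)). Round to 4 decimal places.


Bhattacharyya distance between two Gaussians:
DB = (m1-m2)^2/(4*(s1^2+s2^2)) + (1/2)*ln((s1^2+s2^2)/(2*s1*s2)).
(m1-m2)^2 = (4)^2 = 16.
s1^2+s2^2 = 25 + 1 = 26.
term1 = 16/104 = 0.153846.
term2 = 0.5*ln(26/10.0) = 0.477756.
DB = 0.153846 + 0.477756 = 0.6316

0.6316


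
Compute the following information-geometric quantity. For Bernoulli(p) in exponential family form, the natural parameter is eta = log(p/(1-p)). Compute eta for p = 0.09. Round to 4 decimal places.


Natural parameter for Bernoulli: eta = log(p/(1-p)).
p = 0.09, 1-p = 0.91.
p/(1-p) = 0.098901.
eta = log(0.098901) = -2.3136

-2.3136


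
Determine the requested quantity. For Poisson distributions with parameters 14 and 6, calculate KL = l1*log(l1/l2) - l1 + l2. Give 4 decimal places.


KL divergence for Poisson:
KL = l1*log(l1/l2) - l1 + l2.
l1 = 14, l2 = 6.
log(14/6) = 0.847298.
l1*log(l1/l2) = 14 * 0.847298 = 11.86217.
KL = 11.86217 - 14 + 6 = 3.8622

3.8622


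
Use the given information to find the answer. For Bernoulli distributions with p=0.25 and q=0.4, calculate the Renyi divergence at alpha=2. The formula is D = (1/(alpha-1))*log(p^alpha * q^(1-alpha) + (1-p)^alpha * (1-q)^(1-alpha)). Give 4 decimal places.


Renyi divergence of order alpha between Bernoulli distributions:
D = (1/(alpha-1))*log(p^alpha * q^(1-alpha) + (1-p)^alpha * (1-q)^(1-alpha)).
alpha = 2, p = 0.25, q = 0.4.
p^alpha * q^(1-alpha) = 0.25^2 * 0.4^-1 = 0.15625.
(1-p)^alpha * (1-q)^(1-alpha) = 0.75^2 * 0.6^-1 = 0.9375.
sum = 0.15625 + 0.9375 = 1.09375.
D = (1/1)*log(1.09375) = 0.0896

0.0896


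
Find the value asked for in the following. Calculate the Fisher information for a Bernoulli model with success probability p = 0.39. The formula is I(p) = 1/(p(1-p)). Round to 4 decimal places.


For Bernoulli(p), Fisher information is I(p) = 1/(p*(1-p)).
p = 0.39, 1-p = 0.61.
p*(1-p) = 0.2379.
I(p) = 1/0.2379 = 4.2034

4.2034


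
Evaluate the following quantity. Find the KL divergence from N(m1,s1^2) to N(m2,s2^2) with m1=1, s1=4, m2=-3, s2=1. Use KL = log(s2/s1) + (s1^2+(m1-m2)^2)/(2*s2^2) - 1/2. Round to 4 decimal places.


KL divergence between normal distributions:
KL = log(s2/s1) + (s1^2 + (m1-m2)^2)/(2*s2^2) - 1/2.
log(1/4) = -1.386294.
(4^2 + (1--3)^2)/(2*1^2) = (16 + 16)/2 = 16.0.
KL = -1.386294 + 16.0 - 0.5 = 14.1137

14.1137


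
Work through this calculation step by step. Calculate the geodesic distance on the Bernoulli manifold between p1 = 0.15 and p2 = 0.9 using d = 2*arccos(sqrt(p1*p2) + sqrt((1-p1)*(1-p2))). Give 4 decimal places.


Geodesic distance on Bernoulli manifold:
d(p1,p2) = 2*arccos(sqrt(p1*p2) + sqrt((1-p1)*(1-p2))).
sqrt(p1*p2) = sqrt(0.15*0.9) = 0.367423.
sqrt((1-p1)*(1-p2)) = sqrt(0.85*0.1) = 0.291548.
arg = 0.367423 + 0.291548 = 0.658971.
d = 2*arccos(0.658971) = 1.7027

1.7027


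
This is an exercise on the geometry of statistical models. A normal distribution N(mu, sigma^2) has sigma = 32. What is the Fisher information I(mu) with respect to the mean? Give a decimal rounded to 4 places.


The Fisher information for the mean of a normal distribution is I(mu) = 1/sigma^2.
sigma = 32, so sigma^2 = 1024.
I(mu) = 1/1024 = 0.0010

0.0010


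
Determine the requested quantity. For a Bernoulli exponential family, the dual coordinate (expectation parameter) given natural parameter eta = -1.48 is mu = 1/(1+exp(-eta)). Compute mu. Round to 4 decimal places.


Dual coordinate (expectation parameter) for Bernoulli:
mu = 1/(1+exp(-eta)).
eta = -1.48.
exp(-eta) = exp(1.48) = 4.392946.
mu = 1/(1+4.392946) = 0.1854

0.1854


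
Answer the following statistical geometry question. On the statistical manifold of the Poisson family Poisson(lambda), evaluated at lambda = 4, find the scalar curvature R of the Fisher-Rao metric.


This family has a single free parameter, so its statistical manifold
is 1-dimensional. The Riemann curvature tensor of any 1-dimensional
Riemannian manifold vanishes identically, so R = 0.

0


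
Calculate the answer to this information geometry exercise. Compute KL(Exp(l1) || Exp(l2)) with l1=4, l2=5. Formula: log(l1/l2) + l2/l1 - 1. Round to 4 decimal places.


KL divergence for exponential family:
KL = log(l1/l2) + l2/l1 - 1.
log(4/5) = -0.223144.
5/4 = 1.25.
KL = -0.223144 + 1.25 - 1 = 0.0269

0.0269


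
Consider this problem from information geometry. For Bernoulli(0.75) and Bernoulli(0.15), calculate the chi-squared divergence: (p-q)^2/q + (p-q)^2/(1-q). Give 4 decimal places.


Chi-squared divergence between Bernoulli distributions:
chi^2 = (p-q)^2/q + (p-q)^2/(1-q).
p = 0.75, q = 0.15, p-q = 0.6.
(p-q)^2 = 0.36.
term1 = 0.36/0.15 = 2.4.
term2 = 0.36/0.85 = 0.423529.
chi^2 = 2.4 + 0.423529 = 2.8235

2.8235


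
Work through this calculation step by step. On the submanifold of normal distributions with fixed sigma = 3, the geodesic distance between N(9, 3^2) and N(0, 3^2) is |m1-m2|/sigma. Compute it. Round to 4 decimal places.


On the fixed-variance normal subfamily, geodesic distance = |m1-m2|/sigma.
|9 - 0| = 9.
sigma = 3.
d = 9/3 = 3.0000

3.0000


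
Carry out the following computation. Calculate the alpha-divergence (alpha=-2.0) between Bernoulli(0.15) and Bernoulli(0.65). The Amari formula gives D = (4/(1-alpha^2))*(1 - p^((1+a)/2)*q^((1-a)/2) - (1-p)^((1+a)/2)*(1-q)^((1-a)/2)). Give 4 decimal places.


Amari alpha-divergence:
D = (4/(1-alpha^2))*(1 - p^((1+a)/2)*q^((1-a)/2) - (1-p)^((1+a)/2)*(1-q)^((1-a)/2)).
alpha = -2.0, p = 0.15, q = 0.65.
e1 = (1+alpha)/2 = -0.5, e2 = (1-alpha)/2 = 1.5.
t1 = p^e1 * q^e2 = 0.15^-0.5 * 0.65^1.5 = 1.353083.
t2 = (1-p)^e1 * (1-q)^e2 = 0.85^-0.5 * 0.35^1.5 = 0.224591.
4/(1-alpha^2) = -1.333333.
D = -1.333333*(1 - 1.353083 - 0.224591) = 0.7702

0.7702


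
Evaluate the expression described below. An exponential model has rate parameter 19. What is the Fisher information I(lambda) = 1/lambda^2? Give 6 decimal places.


Fisher information for exponential: I(lambda) = 1/lambda^2.
lambda = 19, lambda^2 = 361.
I = 1/361 = 0.002770

0.002770


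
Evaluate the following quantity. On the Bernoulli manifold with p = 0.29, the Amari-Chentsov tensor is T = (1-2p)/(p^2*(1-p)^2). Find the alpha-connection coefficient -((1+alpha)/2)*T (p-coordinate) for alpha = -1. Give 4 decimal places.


Skewness (Amari-Chentsov) tensor: T = (1-2p)/(p^2*(1-p)^2).
p = 0.29, 1-2p = 0.42, p^2 = 0.0841, (1-p)^2 = 0.5041.
T = 0.42/(0.0841 * 0.5041) = 9.906873.
In the p-coordinate, Gamma^(alpha) = Gamma^(0) - (alpha/2)*T with Gamma^(0) = (1/2)*g'(p) = -T/2,
so Gamma^(alpha) = -((1+alpha)/2)*T.
alpha = -1, -(1+alpha)/2 = 0.0.
Gamma = 0.0 * 9.906873 = 0.0000

0.0000


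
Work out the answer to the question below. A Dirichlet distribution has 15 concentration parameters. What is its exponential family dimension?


Exponential family dimension calculation:
Dirichlet with 15 components has 15 natural parameters.

15


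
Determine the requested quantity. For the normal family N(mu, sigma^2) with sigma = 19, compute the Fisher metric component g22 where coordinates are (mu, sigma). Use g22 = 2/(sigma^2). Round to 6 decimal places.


For the 2-parameter normal family, the Fisher metric has:
  g11 = 1/sigma^2, g22 = 2/sigma^2.
sigma = 19, sigma^2 = 361.
g22 = 0.005540

0.005540


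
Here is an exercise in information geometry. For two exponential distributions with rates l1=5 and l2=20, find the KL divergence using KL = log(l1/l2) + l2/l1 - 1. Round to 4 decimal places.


KL divergence for exponential family:
KL = log(l1/l2) + l2/l1 - 1.
log(5/20) = -1.386294.
20/5 = 4.0.
KL = -1.386294 + 4.0 - 1 = 1.6137

1.6137


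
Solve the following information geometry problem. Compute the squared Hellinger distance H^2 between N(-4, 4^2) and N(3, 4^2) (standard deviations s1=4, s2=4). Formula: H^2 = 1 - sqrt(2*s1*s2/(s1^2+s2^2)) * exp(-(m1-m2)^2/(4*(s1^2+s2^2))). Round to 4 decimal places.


Squared Hellinger distance for Gaussians:
H^2 = 1 - sqrt(2*s1*s2/(s1^2+s2^2)) * exp(-(m1-m2)^2/(4*(s1^2+s2^2))).
s1^2 = 16, s2^2 = 16, s1^2+s2^2 = 32.
sqrt(2*4*4/(32)) = 1.0.
(m1-m2)^2 = (-7)^2 = 49.
exp(-49/(4*32)) = exp(-0.382812) = 0.681941.
H^2 = 1 - 1.0*0.681941 = 0.3181

0.3181


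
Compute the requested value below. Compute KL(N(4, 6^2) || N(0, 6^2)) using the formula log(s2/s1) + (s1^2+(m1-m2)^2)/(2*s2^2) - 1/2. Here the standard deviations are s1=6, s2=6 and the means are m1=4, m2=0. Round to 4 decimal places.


KL divergence between normal distributions:
KL = log(s2/s1) + (s1^2 + (m1-m2)^2)/(2*s2^2) - 1/2.
log(6/6) = 0.0.
(6^2 + (4-0)^2)/(2*6^2) = (36 + 16)/72 = 0.722222.
KL = 0.0 + 0.722222 - 0.5 = 0.2222

0.2222


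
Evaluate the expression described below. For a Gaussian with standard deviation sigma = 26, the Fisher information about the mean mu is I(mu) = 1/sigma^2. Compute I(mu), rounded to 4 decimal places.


The Fisher information for the mean of a normal distribution is I(mu) = 1/sigma^2.
sigma = 26, so sigma^2 = 676.
I(mu) = 1/676 = 0.0015

0.0015


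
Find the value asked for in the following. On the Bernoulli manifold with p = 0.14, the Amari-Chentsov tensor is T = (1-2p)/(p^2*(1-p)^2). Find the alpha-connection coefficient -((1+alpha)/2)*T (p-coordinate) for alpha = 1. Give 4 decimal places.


Skewness (Amari-Chentsov) tensor: T = (1-2p)/(p^2*(1-p)^2).
p = 0.14, 1-2p = 0.72, p^2 = 0.0196, (1-p)^2 = 0.7396.
T = 0.72/(0.0196 * 0.7396) = 49.668326.
In the p-coordinate, Gamma^(alpha) = Gamma^(0) - (alpha/2)*T with Gamma^(0) = (1/2)*g'(p) = -T/2,
so Gamma^(alpha) = -((1+alpha)/2)*T.
alpha = 1, -(1+alpha)/2 = -1.0.
Gamma = -1.0 * 49.668326 = -49.6683

-49.6683


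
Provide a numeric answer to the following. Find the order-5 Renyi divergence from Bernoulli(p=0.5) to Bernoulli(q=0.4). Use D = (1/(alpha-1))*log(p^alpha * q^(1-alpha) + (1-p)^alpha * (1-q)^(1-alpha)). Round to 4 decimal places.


Renyi divergence of order alpha between Bernoulli distributions:
D = (1/(alpha-1))*log(p^alpha * q^(1-alpha) + (1-p)^alpha * (1-q)^(1-alpha)).
alpha = 5, p = 0.5, q = 0.4.
p^alpha * q^(1-alpha) = 0.5^5 * 0.4^-4 = 1.220703.
(1-p)^alpha * (1-q)^(1-alpha) = 0.5^5 * 0.6^-4 = 0.241127.
sum = 1.220703 + 0.241127 = 1.46183.
D = (1/4)*log(1.46183) = 0.0949

0.0949


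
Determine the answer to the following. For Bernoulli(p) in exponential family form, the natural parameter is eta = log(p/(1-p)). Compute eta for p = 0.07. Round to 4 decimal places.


Natural parameter for Bernoulli: eta = log(p/(1-p)).
p = 0.07, 1-p = 0.93.
p/(1-p) = 0.075269.
eta = log(0.075269) = -2.5867

-2.5867


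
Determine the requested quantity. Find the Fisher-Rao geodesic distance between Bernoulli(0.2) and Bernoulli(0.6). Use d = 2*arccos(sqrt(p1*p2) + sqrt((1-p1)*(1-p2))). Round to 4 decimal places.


Geodesic distance on Bernoulli manifold:
d(p1,p2) = 2*arccos(sqrt(p1*p2) + sqrt((1-p1)*(1-p2))).
sqrt(p1*p2) = sqrt(0.2*0.6) = 0.34641.
sqrt((1-p1)*(1-p2)) = sqrt(0.8*0.4) = 0.565685.
arg = 0.34641 + 0.565685 = 0.912096.
d = 2*arccos(0.912096) = 0.8449

0.8449


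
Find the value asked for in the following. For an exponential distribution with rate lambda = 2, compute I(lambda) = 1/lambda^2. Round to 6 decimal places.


Fisher information for exponential: I(lambda) = 1/lambda^2.
lambda = 2, lambda^2 = 4.
I = 1/4 = 0.250000

0.250000


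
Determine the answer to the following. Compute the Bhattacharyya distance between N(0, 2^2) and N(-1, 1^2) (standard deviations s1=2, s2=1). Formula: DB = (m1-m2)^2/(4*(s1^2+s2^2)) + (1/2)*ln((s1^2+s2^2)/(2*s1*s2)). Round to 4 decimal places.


Bhattacharyya distance between two Gaussians:
DB = (m1-m2)^2/(4*(s1^2+s2^2)) + (1/2)*ln((s1^2+s2^2)/(2*s1*s2)).
(m1-m2)^2 = (1)^2 = 1.
s1^2+s2^2 = 4 + 1 = 5.
term1 = 1/20 = 0.05.
term2 = 0.5*ln(5/4.0) = 0.111572.
DB = 0.05 + 0.111572 = 0.1616

0.1616


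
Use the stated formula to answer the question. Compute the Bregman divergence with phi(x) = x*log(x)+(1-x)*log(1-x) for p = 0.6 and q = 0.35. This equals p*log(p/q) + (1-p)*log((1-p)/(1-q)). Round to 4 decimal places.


Bregman divergence with negative entropy generator:
D = p*log(p/q) + (1-p)*log((1-p)/(1-q)).
p = 0.6, q = 0.35.
p*log(p/q) = 0.6*log(0.6/0.35) = 0.323398.
(1-p)*log((1-p)/(1-q)) = 0.4*log(0.4/0.65) = -0.194203.
D = 0.323398 + -0.194203 = 0.1292

0.1292


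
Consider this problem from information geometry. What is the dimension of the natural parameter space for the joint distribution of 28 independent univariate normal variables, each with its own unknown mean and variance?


Exponential family dimension calculation:
Each univariate normal has two natural parameters (mu/sigma^2 and -1/(2 sigma^2)).
With 28 independent components, dim = 2 * 28 = 56.

56


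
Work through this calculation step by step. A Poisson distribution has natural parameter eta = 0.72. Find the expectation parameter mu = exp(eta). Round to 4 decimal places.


Expectation parameter for Poisson exponential family:
mu = exp(eta).
eta = 0.72.
mu = exp(0.72) = 2.0544

2.0544


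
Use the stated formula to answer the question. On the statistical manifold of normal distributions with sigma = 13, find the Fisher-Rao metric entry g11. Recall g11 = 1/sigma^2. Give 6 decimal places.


For the 2-parameter normal family, the Fisher metric has:
  g11 = 1/sigma^2, g22 = 2/sigma^2.
sigma = 13, sigma^2 = 169.
g11 = 0.005917

0.005917


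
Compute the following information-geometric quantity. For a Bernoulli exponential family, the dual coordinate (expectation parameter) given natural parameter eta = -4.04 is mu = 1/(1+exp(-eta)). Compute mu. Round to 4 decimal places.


Dual coordinate (expectation parameter) for Bernoulli:
mu = 1/(1+exp(-eta)).
eta = -4.04.
exp(-eta) = exp(4.04) = 56.826343.
mu = 1/(1+56.826343) = 0.0173

0.0173


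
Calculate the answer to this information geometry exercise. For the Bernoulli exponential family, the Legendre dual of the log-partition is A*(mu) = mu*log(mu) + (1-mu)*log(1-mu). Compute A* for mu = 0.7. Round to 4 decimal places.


Legendre transform for Bernoulli:
A*(mu) = mu*log(mu) + (1-mu)*log(1-mu).
mu = 0.7, 1-mu = 0.3.
mu*log(mu) = 0.7*log(0.7) = -0.249672.
(1-mu)*log(1-mu) = 0.3*log(0.3) = -0.361192.
A* = -0.249672 + -0.361192 = -0.6109

-0.6109


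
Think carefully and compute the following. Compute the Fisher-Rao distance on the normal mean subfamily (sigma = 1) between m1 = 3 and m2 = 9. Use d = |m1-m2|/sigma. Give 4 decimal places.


On the fixed-variance normal subfamily, geodesic distance = |m1-m2|/sigma.
|3 - 9| = 6.
sigma = 1.
d = 6/1 = 6.0000

6.0000


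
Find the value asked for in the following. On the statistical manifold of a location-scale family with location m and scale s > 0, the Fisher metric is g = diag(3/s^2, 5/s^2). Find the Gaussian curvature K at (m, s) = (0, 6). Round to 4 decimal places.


The metric has the form g = (A dm^2 + B ds^2)/s^2 with A = 3, B = 5.
Substitute u = sqrt(A/B)*m: g = B*(du^2 + ds^2)/s^2, i.e. B times the
Poincare upper half-plane metric, which has constant Gaussian curvature -1.
Scaling a 2D metric by a constant c divides the Gaussian curvature by c,
so K = -1/B = -1/(5) = -0.2000 everywhere (the point (m, s) = (0, 6) is irrelevant:
the curvature is constant).
The requested Gaussian curvature is K = -0.2000.

-0.2000


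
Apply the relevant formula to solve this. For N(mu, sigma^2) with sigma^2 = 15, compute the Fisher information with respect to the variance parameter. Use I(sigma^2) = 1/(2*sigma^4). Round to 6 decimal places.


Fisher information for variance: I(sigma^2) = 1/(2*sigma^4).
sigma^2 = 15, so sigma^4 = 225.
I = 1/(2*225) = 1/450 = 0.002222

0.002222


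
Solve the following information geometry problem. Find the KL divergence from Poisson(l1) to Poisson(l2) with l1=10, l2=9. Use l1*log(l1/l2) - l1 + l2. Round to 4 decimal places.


KL divergence for Poisson:
KL = l1*log(l1/l2) - l1 + l2.
l1 = 10, l2 = 9.
log(10/9) = 0.105361.
l1*log(l1/l2) = 10 * 0.105361 = 1.053605.
KL = 1.053605 - 10 + 9 = 0.0536

0.0536


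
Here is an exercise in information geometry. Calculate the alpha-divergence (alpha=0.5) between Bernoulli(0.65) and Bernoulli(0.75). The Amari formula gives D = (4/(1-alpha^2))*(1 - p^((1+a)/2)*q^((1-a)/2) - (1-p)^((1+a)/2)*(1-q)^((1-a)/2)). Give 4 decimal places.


Amari alpha-divergence:
D = (4/(1-alpha^2))*(1 - p^((1+a)/2)*q^((1-a)/2) - (1-p)^((1+a)/2)*(1-q)^((1-a)/2)).
alpha = 0.5, p = 0.65, q = 0.75.
e1 = (1+alpha)/2 = 0.75, e2 = (1-alpha)/2 = 0.25.
t1 = p^e1 * q^e2 = 0.65^0.75 * 0.75^0.25 = 0.673675.
t2 = (1-p)^e1 * (1-q)^e2 = 0.35^0.75 * 0.25^0.25 = 0.321763.
4/(1-alpha^2) = 5.333333.
D = 5.333333*(1 - 0.673675 - 0.321763) = 0.0243

0.0243


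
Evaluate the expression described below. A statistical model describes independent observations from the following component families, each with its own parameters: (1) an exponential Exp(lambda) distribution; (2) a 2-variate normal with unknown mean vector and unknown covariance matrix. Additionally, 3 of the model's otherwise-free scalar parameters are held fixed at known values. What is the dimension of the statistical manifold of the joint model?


The dimension of a statistical manifold equals the number of free
(independent) real parameters of the model. For a product of independent
blocks the parameter counts add.
- exponential (lambda): 1.
- 2-variate normal: 2 (mean) + 2*3/2 = 3 (symmetric covariance) = 5.
Total = 1 + 5 = 6.
3 parameter(s) fixed at known values: 6 - 3 = 3.
Dimension = 3

3


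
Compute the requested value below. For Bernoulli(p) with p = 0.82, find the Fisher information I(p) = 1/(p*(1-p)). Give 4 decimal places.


For Bernoulli(p), Fisher information is I(p) = 1/(p*(1-p)).
p = 0.82, 1-p = 0.18.
p*(1-p) = 0.1476.
I(p) = 1/0.1476 = 6.7751

6.7751


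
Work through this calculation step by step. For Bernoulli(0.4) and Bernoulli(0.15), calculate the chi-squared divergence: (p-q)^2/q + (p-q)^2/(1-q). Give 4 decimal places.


Chi-squared divergence between Bernoulli distributions:
chi^2 = (p-q)^2/q + (p-q)^2/(1-q).
p = 0.4, q = 0.15, p-q = 0.25.
(p-q)^2 = 0.0625.
term1 = 0.0625/0.15 = 0.416667.
term2 = 0.0625/0.85 = 0.073529.
chi^2 = 0.416667 + 0.073529 = 0.4902

0.4902


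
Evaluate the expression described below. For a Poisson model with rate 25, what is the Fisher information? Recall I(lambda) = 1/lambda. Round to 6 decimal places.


Fisher information for Poisson: I(lambda) = 1/lambda.
lambda = 25.
I(lambda) = 1/25 = 0.040000

0.040000


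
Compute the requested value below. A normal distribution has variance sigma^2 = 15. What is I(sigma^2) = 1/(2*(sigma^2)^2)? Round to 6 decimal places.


Fisher information for variance: I(sigma^2) = 1/(2*sigma^4).
sigma^2 = 15, so sigma^4 = 225.
I = 1/(2*225) = 1/450 = 0.002222

0.002222


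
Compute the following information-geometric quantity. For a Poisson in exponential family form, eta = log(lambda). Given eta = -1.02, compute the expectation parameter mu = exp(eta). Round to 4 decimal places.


Expectation parameter for Poisson exponential family:
mu = exp(eta).
eta = -1.02.
mu = exp(-1.02) = 0.3606

0.3606


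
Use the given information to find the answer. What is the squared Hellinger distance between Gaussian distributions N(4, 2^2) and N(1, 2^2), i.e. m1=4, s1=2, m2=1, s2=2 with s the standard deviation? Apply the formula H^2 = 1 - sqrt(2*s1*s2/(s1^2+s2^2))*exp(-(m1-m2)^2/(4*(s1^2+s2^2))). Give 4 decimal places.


Squared Hellinger distance for Gaussians:
H^2 = 1 - sqrt(2*s1*s2/(s1^2+s2^2)) * exp(-(m1-m2)^2/(4*(s1^2+s2^2))).
s1^2 = 4, s2^2 = 4, s1^2+s2^2 = 8.
sqrt(2*2*2/(8)) = 1.0.
(m1-m2)^2 = (3)^2 = 9.
exp(-9/(4*8)) = exp(-0.28125) = 0.75484.
H^2 = 1 - 1.0*0.75484 = 0.2452

0.2452


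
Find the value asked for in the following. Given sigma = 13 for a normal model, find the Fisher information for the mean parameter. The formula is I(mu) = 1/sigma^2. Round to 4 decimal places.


The Fisher information for the mean of a normal distribution is I(mu) = 1/sigma^2.
sigma = 13, so sigma^2 = 169.
I(mu) = 1/169 = 0.0059

0.0059


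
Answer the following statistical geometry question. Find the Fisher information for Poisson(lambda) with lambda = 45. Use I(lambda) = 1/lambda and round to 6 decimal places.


Fisher information for Poisson: I(lambda) = 1/lambda.
lambda = 45.
I(lambda) = 1/45 = 0.022222

0.022222


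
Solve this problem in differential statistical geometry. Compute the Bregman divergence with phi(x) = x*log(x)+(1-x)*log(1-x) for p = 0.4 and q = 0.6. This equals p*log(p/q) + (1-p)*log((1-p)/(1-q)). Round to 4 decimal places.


Bregman divergence with negative entropy generator:
D = p*log(p/q) + (1-p)*log((1-p)/(1-q)).
p = 0.4, q = 0.6.
p*log(p/q) = 0.4*log(0.4/0.6) = -0.162186.
(1-p)*log((1-p)/(1-q)) = 0.6*log(0.6/0.4) = 0.243279.
D = -0.162186 + 0.243279 = 0.0811

0.0811


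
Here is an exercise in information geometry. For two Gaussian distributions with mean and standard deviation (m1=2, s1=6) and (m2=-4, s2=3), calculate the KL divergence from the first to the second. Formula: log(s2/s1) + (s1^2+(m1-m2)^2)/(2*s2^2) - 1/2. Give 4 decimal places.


KL divergence between normal distributions:
KL = log(s2/s1) + (s1^2 + (m1-m2)^2)/(2*s2^2) - 1/2.
log(3/6) = -0.693147.
(6^2 + (2--4)^2)/(2*3^2) = (36 + 36)/18 = 4.0.
KL = -0.693147 + 4.0 - 0.5 = 2.8069

2.8069


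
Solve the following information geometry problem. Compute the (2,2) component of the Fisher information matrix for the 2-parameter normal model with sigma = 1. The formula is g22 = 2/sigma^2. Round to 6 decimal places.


For the 2-parameter normal family, the Fisher metric has:
  g11 = 1/sigma^2, g22 = 2/sigma^2.
sigma = 1, sigma^2 = 1.
g22 = 2.000000

2.000000


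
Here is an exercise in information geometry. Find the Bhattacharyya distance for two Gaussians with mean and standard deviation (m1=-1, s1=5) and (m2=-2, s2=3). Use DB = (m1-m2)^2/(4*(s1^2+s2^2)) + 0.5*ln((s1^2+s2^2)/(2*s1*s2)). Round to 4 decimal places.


Bhattacharyya distance between two Gaussians:
DB = (m1-m2)^2/(4*(s1^2+s2^2)) + (1/2)*ln((s1^2+s2^2)/(2*s1*s2)).
(m1-m2)^2 = (1)^2 = 1.
s1^2+s2^2 = 25 + 9 = 34.
term1 = 1/136 = 0.007353.
term2 = 0.5*ln(34/30.0) = 0.062582.
DB = 0.007353 + 0.062582 = 0.0699

0.0699


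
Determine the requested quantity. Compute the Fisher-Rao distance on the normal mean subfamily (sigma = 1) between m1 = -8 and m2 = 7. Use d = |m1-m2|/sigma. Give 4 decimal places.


On the fixed-variance normal subfamily, geodesic distance = |m1-m2|/sigma.
|-8 - 7| = 15.
sigma = 1.
d = 15/1 = 15.0000

15.0000


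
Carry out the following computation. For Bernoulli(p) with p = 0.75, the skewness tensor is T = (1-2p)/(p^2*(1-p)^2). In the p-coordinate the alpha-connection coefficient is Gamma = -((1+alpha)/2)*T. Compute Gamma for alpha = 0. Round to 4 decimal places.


Skewness (Amari-Chentsov) tensor: T = (1-2p)/(p^2*(1-p)^2).
p = 0.75, 1-2p = -0.5, p^2 = 0.5625, (1-p)^2 = 0.0625.
T = -0.5/(0.5625 * 0.0625) = -14.222222.
In the p-coordinate, Gamma^(alpha) = Gamma^(0) - (alpha/2)*T with Gamma^(0) = (1/2)*g'(p) = -T/2,
so Gamma^(alpha) = -((1+alpha)/2)*T.
alpha = 0, -(1+alpha)/2 = -0.5.
Gamma = -0.5 * -14.222222 = 7.1111

7.1111


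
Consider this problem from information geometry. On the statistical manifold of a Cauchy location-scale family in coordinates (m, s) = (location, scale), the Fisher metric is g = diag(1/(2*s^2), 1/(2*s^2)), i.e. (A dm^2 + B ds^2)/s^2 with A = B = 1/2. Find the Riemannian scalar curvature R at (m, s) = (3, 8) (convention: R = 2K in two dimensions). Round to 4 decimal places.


The metric has the form g = (A dm^2 + B ds^2)/s^2 with A = 1/2, B = 1/2.
Substitute u = sqrt(A/B)*m: g = B*(du^2 + ds^2)/s^2, i.e. B times the
Poincare upper half-plane metric, which has constant Gaussian curvature -1.
Scaling a 2D metric by a constant c divides the Gaussian curvature by c,
so K = -1/B = -1/(1/2) = -2.0000 everywhere (the point (m, s) = (3, 8) is irrelevant:
the curvature is constant).
Scalar curvature in dimension 2: R = 2K = -2/(1/2) = -4.0000.

-4.0000


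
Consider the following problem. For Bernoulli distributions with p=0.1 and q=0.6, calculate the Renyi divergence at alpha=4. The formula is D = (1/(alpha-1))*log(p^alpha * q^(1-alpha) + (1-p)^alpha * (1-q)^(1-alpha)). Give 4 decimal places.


Renyi divergence of order alpha between Bernoulli distributions:
D = (1/(alpha-1))*log(p^alpha * q^(1-alpha) + (1-p)^alpha * (1-q)^(1-alpha)).
alpha = 4, p = 0.1, q = 0.6.
p^alpha * q^(1-alpha) = 0.1^4 * 0.6^-3 = 0.000463.
(1-p)^alpha * (1-q)^(1-alpha) = 0.9^4 * 0.4^-3 = 10.251562.
sum = 0.000463 + 10.251562 = 10.252025.
D = (1/3)*log(10.252025) = 0.7758

0.7758


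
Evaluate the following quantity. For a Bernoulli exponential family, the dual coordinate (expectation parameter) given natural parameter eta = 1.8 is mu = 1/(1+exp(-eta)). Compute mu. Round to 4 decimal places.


Dual coordinate (expectation parameter) for Bernoulli:
mu = 1/(1+exp(-eta)).
eta = 1.8.
exp(-eta) = exp(-1.8) = 0.165299.
mu = 1/(1+0.165299) = 0.8581

0.8581


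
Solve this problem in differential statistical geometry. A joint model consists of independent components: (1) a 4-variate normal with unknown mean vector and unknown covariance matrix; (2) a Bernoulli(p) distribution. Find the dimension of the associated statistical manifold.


The dimension of a statistical manifold equals the number of free
(independent) real parameters of the model. For a product of independent
blocks the parameter counts add.
- 4-variate normal: 4 (mean) + 4*5/2 = 10 (symmetric covariance) = 14.
- Bernoulli (p): 1.
Total = 14 + 1 = 15.
Dimension = 15

15


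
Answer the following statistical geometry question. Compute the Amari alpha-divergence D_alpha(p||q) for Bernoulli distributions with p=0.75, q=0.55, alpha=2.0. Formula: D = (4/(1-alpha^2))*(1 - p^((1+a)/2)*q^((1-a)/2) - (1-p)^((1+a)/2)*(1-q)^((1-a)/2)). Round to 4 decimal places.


Amari alpha-divergence:
D = (4/(1-alpha^2))*(1 - p^((1+a)/2)*q^((1-a)/2) - (1-p)^((1+a)/2)*(1-q)^((1-a)/2)).
alpha = 2.0, p = 0.75, q = 0.55.
e1 = (1+alpha)/2 = 1.5, e2 = (1-alpha)/2 = -0.5.
t1 = p^e1 * q^e2 = 0.75^1.5 * 0.55^-0.5 = 0.875811.
t2 = (1-p)^e1 * (1-q)^e2 = 0.25^1.5 * 0.45^-0.5 = 0.186339.
4/(1-alpha^2) = -1.333333.
D = -1.333333*(1 - 0.875811 - 0.186339) = 0.0829

0.0829


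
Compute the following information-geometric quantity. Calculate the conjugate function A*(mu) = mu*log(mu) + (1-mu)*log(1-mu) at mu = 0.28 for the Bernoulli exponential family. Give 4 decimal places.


Legendre transform for Bernoulli:
A*(mu) = mu*log(mu) + (1-mu)*log(1-mu).
mu = 0.28, 1-mu = 0.72.
mu*log(mu) = 0.28*log(0.28) = -0.35643.
(1-mu)*log(1-mu) = 0.72*log(0.72) = -0.236523.
A* = -0.35643 + -0.236523 = -0.5930

-0.5930


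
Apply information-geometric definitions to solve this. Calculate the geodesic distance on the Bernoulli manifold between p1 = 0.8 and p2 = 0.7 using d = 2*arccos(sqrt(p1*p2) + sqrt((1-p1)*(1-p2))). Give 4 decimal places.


Geodesic distance on Bernoulli manifold:
d(p1,p2) = 2*arccos(sqrt(p1*p2) + sqrt((1-p1)*(1-p2))).
sqrt(p1*p2) = sqrt(0.8*0.7) = 0.748331.
sqrt((1-p1)*(1-p2)) = sqrt(0.2*0.3) = 0.244949.
arg = 0.748331 + 0.244949 = 0.99328.
d = 2*arccos(0.99328) = 0.2320

0.2320


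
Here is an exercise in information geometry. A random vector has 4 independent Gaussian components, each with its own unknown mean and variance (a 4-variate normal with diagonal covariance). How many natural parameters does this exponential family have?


Exponential family dimension calculation:
Each univariate normal has two natural parameters (mu/sigma^2 and -1/(2 sigma^2)).
With 4 independent components, dim = 2 * 4 = 8.

8
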